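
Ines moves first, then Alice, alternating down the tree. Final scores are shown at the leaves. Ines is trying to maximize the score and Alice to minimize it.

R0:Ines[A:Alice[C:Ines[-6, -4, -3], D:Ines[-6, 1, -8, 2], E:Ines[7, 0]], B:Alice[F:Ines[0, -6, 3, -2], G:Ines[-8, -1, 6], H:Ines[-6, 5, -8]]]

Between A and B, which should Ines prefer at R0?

B

C (Ines): max(-6, -4, -3) = -3
D (Ines): max(-6, 1, -8, 2) = 2
E (Ines): max(7, 0) = 7
A (Alice): min(-3, 2, 7) = -3
F (Ines): max(0, -6, 3, -2) = 3
G (Ines): max(-8, -1, 6) = 6
H (Ines): max(-6, 5, -8) = 5
B (Alice): min(3, 6, 5) = 3
Ines prefers the higher value; A=-3, B=3. B is better since 3 > -3.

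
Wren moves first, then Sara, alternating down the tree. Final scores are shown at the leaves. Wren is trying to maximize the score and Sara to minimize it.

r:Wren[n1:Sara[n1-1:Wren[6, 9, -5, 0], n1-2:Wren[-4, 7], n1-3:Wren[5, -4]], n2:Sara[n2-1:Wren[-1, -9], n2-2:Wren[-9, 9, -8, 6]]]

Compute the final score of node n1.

5

n1-1 (Wren): max(6, 9, -5, 0) = 9
n1-2 (Wren): max(-4, 7) = 7
n1-3 (Wren): max(5, -4) = 5
n1 (Sara): min(9, 7, 5) = 5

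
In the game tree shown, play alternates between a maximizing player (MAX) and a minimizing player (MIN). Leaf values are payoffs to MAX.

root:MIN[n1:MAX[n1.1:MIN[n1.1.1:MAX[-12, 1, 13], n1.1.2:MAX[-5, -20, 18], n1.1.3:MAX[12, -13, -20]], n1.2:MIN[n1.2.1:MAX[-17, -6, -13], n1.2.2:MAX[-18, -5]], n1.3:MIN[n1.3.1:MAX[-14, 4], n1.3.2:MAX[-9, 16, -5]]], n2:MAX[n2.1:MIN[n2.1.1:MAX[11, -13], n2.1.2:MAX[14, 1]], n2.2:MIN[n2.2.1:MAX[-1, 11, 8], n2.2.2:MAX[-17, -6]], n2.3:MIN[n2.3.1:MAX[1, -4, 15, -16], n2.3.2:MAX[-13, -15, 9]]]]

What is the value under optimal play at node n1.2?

n1.2.1 (MAX): max(-17, -6, -13) = -6
n1.2.2 (MAX): max(-18, -5) = -5
n1.2 (MIN): min(-6, -5) = -6

-6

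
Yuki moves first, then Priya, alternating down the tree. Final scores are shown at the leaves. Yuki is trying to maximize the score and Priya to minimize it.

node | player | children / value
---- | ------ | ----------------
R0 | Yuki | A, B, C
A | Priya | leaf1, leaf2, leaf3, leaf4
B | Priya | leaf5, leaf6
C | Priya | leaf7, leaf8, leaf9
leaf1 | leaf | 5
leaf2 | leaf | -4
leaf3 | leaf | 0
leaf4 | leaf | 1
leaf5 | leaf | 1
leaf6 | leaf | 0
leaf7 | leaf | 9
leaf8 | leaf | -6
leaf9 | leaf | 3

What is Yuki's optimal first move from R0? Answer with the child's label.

B

A (Priya): min(5, -4, 0, 1) = -4
B (Priya): min(1, 0) = 0
C (Priya): min(9, -6, 3) = -6
R0 (Yuki): max(-4, 0, -6) = 0
Yuki at R0 wants the highest of {A=-4, B=0, C=-6}, so chooses B.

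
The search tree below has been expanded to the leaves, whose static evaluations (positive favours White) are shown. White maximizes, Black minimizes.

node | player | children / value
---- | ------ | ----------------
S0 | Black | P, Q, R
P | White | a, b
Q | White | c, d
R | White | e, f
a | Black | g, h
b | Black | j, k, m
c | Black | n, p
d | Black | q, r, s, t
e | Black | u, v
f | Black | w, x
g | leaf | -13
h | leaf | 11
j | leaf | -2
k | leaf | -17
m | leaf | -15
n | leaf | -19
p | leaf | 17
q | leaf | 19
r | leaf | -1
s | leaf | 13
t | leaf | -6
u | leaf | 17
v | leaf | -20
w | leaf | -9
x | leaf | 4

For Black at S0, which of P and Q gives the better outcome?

a (Black): min(-13, 11) = -13
b (Black): min(-2, -17, -15) = -17
P (White): max(-13, -17) = -13
c (Black): min(-19, 17) = -19
d (Black): min(19, -1, 13, -6) = -6
Q (White): max(-19, -6) = -6
Black prefers the lower value; P=-13, Q=-6. P is better since -13 < -6.

P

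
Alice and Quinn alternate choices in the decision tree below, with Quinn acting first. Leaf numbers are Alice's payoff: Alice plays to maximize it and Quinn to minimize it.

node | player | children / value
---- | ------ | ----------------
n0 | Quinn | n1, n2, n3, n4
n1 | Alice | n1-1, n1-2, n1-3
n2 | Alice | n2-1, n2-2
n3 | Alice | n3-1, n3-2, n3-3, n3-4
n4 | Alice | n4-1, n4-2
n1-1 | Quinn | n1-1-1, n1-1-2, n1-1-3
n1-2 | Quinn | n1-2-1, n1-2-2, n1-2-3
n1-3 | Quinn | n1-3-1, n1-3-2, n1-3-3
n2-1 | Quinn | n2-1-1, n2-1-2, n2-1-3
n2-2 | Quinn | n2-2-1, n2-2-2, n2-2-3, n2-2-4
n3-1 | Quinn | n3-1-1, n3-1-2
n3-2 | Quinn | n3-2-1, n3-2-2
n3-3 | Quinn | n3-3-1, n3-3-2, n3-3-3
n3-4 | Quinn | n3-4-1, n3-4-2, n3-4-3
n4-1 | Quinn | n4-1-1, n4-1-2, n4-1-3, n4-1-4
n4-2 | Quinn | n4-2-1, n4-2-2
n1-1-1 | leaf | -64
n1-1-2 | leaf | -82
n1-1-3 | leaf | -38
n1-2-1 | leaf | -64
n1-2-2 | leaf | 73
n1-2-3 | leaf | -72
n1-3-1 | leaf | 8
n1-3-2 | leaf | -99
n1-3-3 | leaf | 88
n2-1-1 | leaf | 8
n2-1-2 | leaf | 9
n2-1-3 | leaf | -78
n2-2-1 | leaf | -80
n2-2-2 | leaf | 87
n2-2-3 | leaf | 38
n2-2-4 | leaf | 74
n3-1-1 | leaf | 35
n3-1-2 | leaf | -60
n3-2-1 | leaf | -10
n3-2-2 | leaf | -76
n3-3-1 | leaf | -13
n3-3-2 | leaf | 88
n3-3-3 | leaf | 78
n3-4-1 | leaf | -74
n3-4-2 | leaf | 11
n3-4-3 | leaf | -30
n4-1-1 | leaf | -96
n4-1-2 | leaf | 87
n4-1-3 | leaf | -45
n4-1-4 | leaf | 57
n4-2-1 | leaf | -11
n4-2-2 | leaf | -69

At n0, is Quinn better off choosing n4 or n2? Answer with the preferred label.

n2

n4-1 (Quinn): min(-96, 87, -45, 57) = -96
n4-2 (Quinn): min(-11, -69) = -69
n4 (Alice): max(-96, -69) = -69
n2-1 (Quinn): min(8, 9, -78) = -78
n2-2 (Quinn): min(-80, 87, 38, 74) = -80
n2 (Alice): max(-78, -80) = -78
Quinn prefers the lower value; n4=-69, n2=-78. n2 is better since -78 < -69.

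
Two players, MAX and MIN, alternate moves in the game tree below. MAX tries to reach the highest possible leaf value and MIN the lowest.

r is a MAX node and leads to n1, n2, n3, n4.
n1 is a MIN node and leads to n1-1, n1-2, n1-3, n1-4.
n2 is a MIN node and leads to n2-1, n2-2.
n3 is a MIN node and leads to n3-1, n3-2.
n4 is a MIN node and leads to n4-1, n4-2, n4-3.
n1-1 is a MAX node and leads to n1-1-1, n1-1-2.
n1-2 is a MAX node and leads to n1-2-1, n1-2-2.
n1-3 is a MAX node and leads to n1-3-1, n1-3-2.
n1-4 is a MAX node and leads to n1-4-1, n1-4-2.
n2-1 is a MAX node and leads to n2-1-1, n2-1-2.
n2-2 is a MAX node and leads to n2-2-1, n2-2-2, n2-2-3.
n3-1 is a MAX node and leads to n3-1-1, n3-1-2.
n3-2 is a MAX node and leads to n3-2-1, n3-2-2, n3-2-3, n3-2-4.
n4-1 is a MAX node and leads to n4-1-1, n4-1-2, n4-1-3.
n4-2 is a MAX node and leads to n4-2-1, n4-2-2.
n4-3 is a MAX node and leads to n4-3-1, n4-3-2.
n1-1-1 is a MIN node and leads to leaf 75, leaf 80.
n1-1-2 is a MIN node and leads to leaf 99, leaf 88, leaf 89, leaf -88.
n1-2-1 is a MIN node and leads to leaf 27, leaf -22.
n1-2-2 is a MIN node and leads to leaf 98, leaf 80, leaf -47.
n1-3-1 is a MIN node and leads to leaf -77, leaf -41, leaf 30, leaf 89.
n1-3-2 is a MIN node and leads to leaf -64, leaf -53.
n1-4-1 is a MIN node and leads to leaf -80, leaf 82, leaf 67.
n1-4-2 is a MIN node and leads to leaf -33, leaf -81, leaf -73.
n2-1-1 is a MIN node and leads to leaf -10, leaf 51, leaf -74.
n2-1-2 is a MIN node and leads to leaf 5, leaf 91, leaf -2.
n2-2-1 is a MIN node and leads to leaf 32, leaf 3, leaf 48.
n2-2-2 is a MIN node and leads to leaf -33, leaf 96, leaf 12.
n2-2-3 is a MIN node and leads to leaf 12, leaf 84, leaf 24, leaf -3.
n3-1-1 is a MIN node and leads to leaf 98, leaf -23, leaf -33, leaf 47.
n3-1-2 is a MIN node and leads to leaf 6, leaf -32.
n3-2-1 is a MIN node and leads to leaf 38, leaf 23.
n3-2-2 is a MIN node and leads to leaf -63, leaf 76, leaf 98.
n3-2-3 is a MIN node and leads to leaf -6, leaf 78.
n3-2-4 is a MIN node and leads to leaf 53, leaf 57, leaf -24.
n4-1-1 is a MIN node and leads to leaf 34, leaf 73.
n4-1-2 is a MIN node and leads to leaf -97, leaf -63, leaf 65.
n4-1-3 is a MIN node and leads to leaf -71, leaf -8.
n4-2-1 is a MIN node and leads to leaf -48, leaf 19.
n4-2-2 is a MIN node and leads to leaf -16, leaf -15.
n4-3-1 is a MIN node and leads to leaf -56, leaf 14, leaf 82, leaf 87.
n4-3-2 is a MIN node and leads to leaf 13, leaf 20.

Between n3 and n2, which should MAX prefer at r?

n3-1-1 (MIN): min(98, -23, -33, 47) = -33
n3-1-2 (MIN): min(6, -32) = -32
n3-1 (MAX): max(-33, -32) = -32
n3-2-1 (MIN): min(38, 23) = 23
n3-2-2 (MIN): min(-63, 76, 98) = -63
n3-2-3 (MIN): min(-6, 78) = -6
n3-2-4 (MIN): min(53, 57, -24) = -24
n3-2 (MAX): max(23, -63, -6, -24) = 23
n3 (MIN): min(-32, 23) = -32
n2-1-1 (MIN): min(-10, 51, -74) = -74
n2-1-2 (MIN): min(5, 91, -2) = -2
n2-1 (MAX): max(-74, -2) = -2
n2-2-1 (MIN): min(32, 3, 48) = 3
n2-2-2 (MIN): min(-33, 96, 12) = -33
n2-2-3 (MIN): min(12, 84, 24, -3) = -3
n2-2 (MAX): max(3, -33, -3) = 3
n2 (MIN): min(-2, 3) = -2
MAX prefers the higher value; n3=-32, n2=-2. n2 is better since -2 > -32.

n2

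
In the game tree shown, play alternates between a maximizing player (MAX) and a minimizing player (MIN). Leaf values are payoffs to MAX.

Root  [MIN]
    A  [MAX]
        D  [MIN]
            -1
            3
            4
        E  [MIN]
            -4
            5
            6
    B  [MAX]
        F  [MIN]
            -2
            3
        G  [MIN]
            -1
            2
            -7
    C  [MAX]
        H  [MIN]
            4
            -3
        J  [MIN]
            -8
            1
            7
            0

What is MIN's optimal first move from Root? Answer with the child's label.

C

D (MIN): min(-1, 3, 4) = -1
E (MIN): min(-4, 5, 6) = -4
A (MAX): max(-1, -4) = -1
F (MIN): min(-2, 3) = -2
G (MIN): min(-1, 2, -7) = -7
B (MAX): max(-2, -7) = -2
H (MIN): min(4, -3) = -3
J (MIN): min(-8, 1, 7, 0) = -8
C (MAX): max(-3, -8) = -3
Root (MIN): min(-1, -2, -3) = -3
MIN at Root wants the lowest of {A=-1, B=-2, C=-3}, so chooses C.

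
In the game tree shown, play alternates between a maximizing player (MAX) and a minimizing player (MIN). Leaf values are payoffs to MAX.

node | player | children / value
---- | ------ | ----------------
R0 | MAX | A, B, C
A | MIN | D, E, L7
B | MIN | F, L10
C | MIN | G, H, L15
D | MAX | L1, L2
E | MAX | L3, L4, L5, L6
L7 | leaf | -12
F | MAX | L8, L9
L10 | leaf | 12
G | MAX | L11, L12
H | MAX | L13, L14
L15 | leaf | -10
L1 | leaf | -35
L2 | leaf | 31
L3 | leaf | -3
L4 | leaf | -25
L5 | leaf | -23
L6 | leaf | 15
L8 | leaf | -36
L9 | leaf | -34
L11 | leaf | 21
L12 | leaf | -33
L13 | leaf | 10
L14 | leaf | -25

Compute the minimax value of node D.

31

D (MAX): max(-35, 31) = 31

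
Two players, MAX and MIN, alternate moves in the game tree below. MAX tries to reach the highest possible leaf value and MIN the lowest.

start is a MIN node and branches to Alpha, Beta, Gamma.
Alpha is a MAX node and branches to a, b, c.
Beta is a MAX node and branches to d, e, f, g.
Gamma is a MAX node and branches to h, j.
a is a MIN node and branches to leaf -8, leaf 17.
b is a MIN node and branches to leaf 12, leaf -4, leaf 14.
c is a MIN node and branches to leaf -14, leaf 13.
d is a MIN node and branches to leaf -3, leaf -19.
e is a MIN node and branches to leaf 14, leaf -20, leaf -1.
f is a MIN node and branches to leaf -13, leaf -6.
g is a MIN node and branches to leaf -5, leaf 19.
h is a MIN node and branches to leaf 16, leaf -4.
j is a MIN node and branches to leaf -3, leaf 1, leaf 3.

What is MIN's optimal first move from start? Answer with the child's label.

Beta

a (MIN): min(-8, 17) = -8
b (MIN): min(12, -4, 14) = -4
c (MIN): min(-14, 13) = -14
Alpha (MAX): max(-8, -4, -14) = -4
d (MIN): min(-3, -19) = -19
e (MIN): min(14, -20, -1) = -20
f (MIN): min(-13, -6) = -13
g (MIN): min(-5, 19) = -5
Beta (MAX): max(-19, -20, -13, -5) = -5
h (MIN): min(16, -4) = -4
j (MIN): min(-3, 1, 3) = -3
Gamma (MAX): max(-4, -3) = -3
start (MIN): min(-4, -5, -3) = -5
MIN at start wants the lowest of {Alpha=-4, Beta=-5, Gamma=-3}, so chooses Beta.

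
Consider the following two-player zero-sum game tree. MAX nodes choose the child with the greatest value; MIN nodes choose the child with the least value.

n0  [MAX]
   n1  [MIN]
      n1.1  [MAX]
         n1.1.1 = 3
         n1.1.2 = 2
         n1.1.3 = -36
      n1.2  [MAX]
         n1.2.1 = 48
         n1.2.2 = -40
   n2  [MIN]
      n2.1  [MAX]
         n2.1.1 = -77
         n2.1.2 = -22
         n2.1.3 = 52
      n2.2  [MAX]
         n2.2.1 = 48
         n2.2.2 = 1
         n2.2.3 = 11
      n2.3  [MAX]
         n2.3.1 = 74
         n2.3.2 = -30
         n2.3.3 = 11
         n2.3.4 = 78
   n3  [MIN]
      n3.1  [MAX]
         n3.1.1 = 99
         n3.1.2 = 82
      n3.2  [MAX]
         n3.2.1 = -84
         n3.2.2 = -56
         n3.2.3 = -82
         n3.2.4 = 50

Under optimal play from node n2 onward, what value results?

n2.1 (MAX): max(-77, -22, 52) = 52
n2.2 (MAX): max(48, 1, 11) = 48
n2.3 (MAX): max(74, -30, 11, 78) = 78
n2 (MIN): min(52, 48, 78) = 48

48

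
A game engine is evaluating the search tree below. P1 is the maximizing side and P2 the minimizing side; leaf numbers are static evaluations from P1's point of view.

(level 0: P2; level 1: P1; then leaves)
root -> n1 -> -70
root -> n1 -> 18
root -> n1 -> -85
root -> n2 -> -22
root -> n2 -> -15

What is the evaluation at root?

-15

n1 (P1): max(-70, 18, -85) = 18
n2 (P1): max(-22, -15) = -15
root (P2): min(18, -15) = -15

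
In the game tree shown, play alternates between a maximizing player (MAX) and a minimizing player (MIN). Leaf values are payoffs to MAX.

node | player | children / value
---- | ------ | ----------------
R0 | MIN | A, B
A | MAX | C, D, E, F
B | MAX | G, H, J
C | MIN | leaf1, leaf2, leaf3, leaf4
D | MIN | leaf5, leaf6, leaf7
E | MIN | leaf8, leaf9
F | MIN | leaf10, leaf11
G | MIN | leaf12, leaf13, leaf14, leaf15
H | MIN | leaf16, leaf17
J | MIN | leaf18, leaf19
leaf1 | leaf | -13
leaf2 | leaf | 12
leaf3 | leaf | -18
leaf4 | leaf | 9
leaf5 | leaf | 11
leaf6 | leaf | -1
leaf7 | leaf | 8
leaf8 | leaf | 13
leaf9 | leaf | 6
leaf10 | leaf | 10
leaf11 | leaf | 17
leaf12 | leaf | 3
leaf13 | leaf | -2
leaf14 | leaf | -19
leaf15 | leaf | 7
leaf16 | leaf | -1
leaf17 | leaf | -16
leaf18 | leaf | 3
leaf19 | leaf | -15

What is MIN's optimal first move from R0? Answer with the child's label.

C (MIN): min(-13, 12, -18, 9) = -18
D (MIN): min(11, -1, 8) = -1
E (MIN): min(13, 6) = 6
F (MIN): min(10, 17) = 10
A (MAX): max(-18, -1, 6, 10) = 10
G (MIN): min(3, -2, -19, 7) = -19
H (MIN): min(-1, -16) = -16
J (MIN): min(3, -15) = -15
B (MAX): max(-19, -16, -15) = -15
R0 (MIN): min(10, -15) = -15
MIN at R0 wants the lowest of {A=10, B=-15}, so chooses B.

B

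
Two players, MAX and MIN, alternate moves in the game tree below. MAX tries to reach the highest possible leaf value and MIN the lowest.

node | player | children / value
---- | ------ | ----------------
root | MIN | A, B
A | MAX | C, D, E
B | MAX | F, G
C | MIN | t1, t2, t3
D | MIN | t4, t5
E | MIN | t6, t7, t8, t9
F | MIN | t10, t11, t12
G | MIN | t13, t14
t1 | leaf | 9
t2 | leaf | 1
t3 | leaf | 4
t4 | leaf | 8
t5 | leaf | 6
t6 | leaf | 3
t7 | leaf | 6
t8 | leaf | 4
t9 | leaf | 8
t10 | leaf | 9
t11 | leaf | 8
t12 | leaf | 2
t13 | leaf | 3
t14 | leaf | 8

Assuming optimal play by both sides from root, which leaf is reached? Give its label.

t13

C (MIN): min(9, 1, 4) = 1
D (MIN): min(8, 6) = 6
E (MIN): min(3, 6, 4, 8) = 3
A (MAX): max(1, 6, 3) = 6
F (MIN): min(9, 8, 2) = 2
G (MIN): min(3, 8) = 3
B (MAX): max(2, 3) = 3
root (MIN): min(6, 3) = 3
At root, MIN picks B (lowest: 3).
At B, MAX picks G (highest: 3).
At G, MIN picks t13 (lowest: 3).
Terminal value 3.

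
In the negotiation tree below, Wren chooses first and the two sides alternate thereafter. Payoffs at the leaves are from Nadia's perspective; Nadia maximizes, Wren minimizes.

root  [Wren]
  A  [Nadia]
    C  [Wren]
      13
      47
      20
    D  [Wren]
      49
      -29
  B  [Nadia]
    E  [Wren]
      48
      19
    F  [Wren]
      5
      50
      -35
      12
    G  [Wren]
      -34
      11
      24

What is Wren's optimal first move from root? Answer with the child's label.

A

C (Wren): min(13, 47, 20) = 13
D (Wren): min(49, -29) = -29
A (Nadia): max(13, -29) = 13
E (Wren): min(48, 19) = 19
F (Wren): min(5, 50, -35, 12) = -35
G (Wren): min(-34, 11, 24) = -34
B (Nadia): max(19, -35, -34) = 19
root (Wren): min(13, 19) = 13
Wren at root wants the lowest of {A=13, B=19}, so chooses A.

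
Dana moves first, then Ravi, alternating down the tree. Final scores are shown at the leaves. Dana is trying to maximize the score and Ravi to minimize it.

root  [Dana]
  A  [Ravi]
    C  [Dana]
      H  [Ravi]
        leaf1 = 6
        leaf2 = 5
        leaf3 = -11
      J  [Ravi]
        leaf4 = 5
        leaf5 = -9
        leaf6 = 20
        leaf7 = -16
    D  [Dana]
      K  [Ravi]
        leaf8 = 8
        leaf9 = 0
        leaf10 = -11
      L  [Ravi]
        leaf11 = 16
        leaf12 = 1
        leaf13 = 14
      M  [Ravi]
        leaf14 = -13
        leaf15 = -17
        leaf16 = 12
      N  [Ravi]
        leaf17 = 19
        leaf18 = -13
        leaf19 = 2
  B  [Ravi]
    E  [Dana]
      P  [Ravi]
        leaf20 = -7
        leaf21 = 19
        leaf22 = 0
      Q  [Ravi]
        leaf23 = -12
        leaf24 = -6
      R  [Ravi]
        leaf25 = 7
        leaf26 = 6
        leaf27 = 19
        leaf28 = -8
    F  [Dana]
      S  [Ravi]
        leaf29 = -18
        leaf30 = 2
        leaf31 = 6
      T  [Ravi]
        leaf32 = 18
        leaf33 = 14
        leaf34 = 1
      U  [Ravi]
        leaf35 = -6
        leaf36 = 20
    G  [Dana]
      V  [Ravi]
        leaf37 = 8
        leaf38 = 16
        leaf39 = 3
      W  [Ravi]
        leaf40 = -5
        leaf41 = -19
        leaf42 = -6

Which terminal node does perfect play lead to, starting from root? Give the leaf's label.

leaf20

H (Ravi): min(6, 5, -11) = -11
J (Ravi): min(5, -9, 20, -16) = -16
C (Dana): max(-11, -16) = -11
K (Ravi): min(8, 0, -11) = -11
L (Ravi): min(16, 1, 14) = 1
M (Ravi): min(-13, -17, 12) = -17
N (Ravi): min(19, -13, 2) = -13
D (Dana): max(-11, 1, -17, -13) = 1
A (Ravi): min(-11, 1) = -11
P (Ravi): min(-7, 19, 0) = -7
Q (Ravi): min(-12, -6) = -12
R (Ravi): min(7, 6, 19, -8) = -8
E (Dana): max(-7, -12, -8) = -7
S (Ravi): min(-18, 2, 6) = -18
T (Ravi): min(18, 14, 1) = 1
U (Ravi): min(-6, 20) = -6
F (Dana): max(-18, 1, -6) = 1
V (Ravi): min(8, 16, 3) = 3
W (Ravi): min(-5, -19, -6) = -19
G (Dana): max(3, -19) = 3
B (Ravi): min(-7, 1, 3) = -7
root (Dana): max(-11, -7) = -7
At root, Dana picks B (highest: -7).
At B, Ravi picks E (lowest: -7).
At E, Dana picks P (highest: -7).
At P, Ravi picks leaf20 (lowest: -7).
Terminal value -7.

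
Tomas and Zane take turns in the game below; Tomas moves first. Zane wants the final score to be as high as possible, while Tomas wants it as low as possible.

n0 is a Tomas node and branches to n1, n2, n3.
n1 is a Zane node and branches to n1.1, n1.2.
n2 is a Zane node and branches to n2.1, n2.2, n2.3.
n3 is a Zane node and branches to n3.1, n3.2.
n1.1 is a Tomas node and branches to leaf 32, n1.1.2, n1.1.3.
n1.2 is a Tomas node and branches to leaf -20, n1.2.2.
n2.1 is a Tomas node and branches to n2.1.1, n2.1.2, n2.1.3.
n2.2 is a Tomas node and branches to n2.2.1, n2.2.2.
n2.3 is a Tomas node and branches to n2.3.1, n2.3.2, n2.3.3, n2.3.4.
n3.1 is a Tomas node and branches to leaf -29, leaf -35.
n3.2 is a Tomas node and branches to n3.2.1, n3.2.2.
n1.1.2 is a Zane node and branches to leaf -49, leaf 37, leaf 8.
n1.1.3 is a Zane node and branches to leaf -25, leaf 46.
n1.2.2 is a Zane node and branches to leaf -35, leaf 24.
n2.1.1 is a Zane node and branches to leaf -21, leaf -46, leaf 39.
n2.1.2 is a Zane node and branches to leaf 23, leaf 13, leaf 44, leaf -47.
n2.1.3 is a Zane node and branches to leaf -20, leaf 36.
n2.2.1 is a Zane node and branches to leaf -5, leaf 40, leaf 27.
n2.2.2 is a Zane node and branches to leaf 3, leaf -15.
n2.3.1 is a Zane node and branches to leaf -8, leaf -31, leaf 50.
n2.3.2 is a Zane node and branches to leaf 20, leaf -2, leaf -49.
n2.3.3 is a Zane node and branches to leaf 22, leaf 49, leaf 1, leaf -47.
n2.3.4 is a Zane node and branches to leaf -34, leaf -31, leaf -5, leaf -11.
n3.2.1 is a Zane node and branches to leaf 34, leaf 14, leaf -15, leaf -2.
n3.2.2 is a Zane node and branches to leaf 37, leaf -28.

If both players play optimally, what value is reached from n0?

32

n1.1.2 (Zane): max(-49, 37, 8) = 37
n1.1.3 (Zane): max(-25, 46) = 46
n1.1 (Tomas): min(32, 37, 46) = 32
n1.2.2 (Zane): max(-35, 24) = 24
n1.2 (Tomas): min(-20, 24) = -20
n1 (Zane): max(32, -20) = 32
n2.1.1 (Zane): max(-21, -46, 39) = 39
n2.1.2 (Zane): max(23, 13, 44, -47) = 44
n2.1.3 (Zane): max(-20, 36) = 36
n2.1 (Tomas): min(39, 44, 36) = 36
n2.2.1 (Zane): max(-5, 40, 27) = 40
n2.2.2 (Zane): max(3, -15) = 3
n2.2 (Tomas): min(40, 3) = 3
n2.3.1 (Zane): max(-8, -31, 50) = 50
n2.3.2 (Zane): max(20, -2, -49) = 20
n2.3.3 (Zane): max(22, 49, 1, -47) = 49
n2.3.4 (Zane): max(-34, -31, -5, -11) = -5
n2.3 (Tomas): min(50, 20, 49, -5) = -5
n2 (Zane): max(36, 3, -5) = 36
n3.1 (Tomas): min(-29, -35) = -35
n3.2.1 (Zane): max(34, 14, -15, -2) = 34
n3.2.2 (Zane): max(37, -28) = 37
n3.2 (Tomas): min(34, 37) = 34
n3 (Zane): max(-35, 34) = 34
n0 (Tomas): min(32, 36, 34) = 32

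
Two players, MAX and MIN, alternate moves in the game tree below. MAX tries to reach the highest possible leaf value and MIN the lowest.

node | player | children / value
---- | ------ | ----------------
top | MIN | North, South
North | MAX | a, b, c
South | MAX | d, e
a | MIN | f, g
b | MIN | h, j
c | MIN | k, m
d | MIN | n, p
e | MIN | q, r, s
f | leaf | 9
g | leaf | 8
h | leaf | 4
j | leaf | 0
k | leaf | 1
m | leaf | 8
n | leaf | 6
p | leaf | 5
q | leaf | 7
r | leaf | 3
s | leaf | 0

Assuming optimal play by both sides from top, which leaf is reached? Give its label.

p

a (MIN): min(9, 8) = 8
b (MIN): min(4, 0) = 0
c (MIN): min(1, 8) = 1
North (MAX): max(8, 0, 1) = 8
d (MIN): min(6, 5) = 5
e (MIN): min(7, 3, 0) = 0
South (MAX): max(5, 0) = 5
top (MIN): min(8, 5) = 5
At top, MIN picks South (lowest: 5).
At South, MAX picks d (highest: 5).
At d, MIN picks p (lowest: 5).
Terminal value 5.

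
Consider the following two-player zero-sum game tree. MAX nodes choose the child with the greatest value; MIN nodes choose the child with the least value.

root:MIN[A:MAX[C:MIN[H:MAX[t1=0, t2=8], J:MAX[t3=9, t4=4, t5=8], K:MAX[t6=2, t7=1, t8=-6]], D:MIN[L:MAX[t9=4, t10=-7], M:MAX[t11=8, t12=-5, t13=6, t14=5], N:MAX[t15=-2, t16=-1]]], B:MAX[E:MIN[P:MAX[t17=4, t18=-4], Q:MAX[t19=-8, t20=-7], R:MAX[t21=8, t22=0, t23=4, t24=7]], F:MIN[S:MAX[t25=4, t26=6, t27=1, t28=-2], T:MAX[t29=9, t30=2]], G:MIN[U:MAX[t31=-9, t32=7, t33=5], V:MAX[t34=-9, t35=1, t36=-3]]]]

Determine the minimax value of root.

H (MAX): max(0, 8) = 8
J (MAX): max(9, 4, 8) = 9
K (MAX): max(2, 1, -6) = 2
C (MIN): min(8, 9, 2) = 2
L (MAX): max(4, -7) = 4
M (MAX): max(8, -5, 6, 5) = 8
N (MAX): max(-2, -1) = -1
D (MIN): min(4, 8, -1) = -1
A (MAX): max(2, -1) = 2
P (MAX): max(4, -4) = 4
Q (MAX): max(-8, -7) = -7
R (MAX): max(8, 0, 4, 7) = 8
E (MIN): min(4, -7, 8) = -7
S (MAX): max(4, 6, 1, -2) = 6
T (MAX): max(9, 2) = 9
F (MIN): min(6, 9) = 6
U (MAX): max(-9, 7, 5) = 7
V (MAX): max(-9, 1, -3) = 1
G (MIN): min(7, 1) = 1
B (MAX): max(-7, 6, 1) = 6
root (MIN): min(2, 6) = 2

2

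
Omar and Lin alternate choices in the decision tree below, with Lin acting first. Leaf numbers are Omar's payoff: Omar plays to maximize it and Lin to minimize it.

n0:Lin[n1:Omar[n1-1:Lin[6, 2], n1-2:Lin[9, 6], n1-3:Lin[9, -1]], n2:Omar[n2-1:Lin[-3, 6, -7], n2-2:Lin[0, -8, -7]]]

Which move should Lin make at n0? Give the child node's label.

n2

n1-1 (Lin): min(6, 2) = 2
n1-2 (Lin): min(9, 6) = 6
n1-3 (Lin): min(9, -1) = -1
n1 (Omar): max(2, 6, -1) = 6
n2-1 (Lin): min(-3, 6, -7) = -7
n2-2 (Lin): min(0, -8, -7) = -8
n2 (Omar): max(-7, -8) = -7
n0 (Lin): min(6, -7) = -7
Lin at n0 wants the lowest of {n1=6, n2=-7}, so chooses n2.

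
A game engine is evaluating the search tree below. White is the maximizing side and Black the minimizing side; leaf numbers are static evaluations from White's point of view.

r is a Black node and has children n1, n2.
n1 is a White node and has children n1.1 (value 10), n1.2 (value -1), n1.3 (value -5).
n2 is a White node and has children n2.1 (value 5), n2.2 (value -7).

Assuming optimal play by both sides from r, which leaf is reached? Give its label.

n2.1

n1 (White): max(10, -1, -5) = 10
n2 (White): max(5, -7) = 5
r (Black): min(10, 5) = 5
At r, Black picks n2 (lowest: 5).
At n2, White picks n2.1 (highest: 5).
Terminal value 5.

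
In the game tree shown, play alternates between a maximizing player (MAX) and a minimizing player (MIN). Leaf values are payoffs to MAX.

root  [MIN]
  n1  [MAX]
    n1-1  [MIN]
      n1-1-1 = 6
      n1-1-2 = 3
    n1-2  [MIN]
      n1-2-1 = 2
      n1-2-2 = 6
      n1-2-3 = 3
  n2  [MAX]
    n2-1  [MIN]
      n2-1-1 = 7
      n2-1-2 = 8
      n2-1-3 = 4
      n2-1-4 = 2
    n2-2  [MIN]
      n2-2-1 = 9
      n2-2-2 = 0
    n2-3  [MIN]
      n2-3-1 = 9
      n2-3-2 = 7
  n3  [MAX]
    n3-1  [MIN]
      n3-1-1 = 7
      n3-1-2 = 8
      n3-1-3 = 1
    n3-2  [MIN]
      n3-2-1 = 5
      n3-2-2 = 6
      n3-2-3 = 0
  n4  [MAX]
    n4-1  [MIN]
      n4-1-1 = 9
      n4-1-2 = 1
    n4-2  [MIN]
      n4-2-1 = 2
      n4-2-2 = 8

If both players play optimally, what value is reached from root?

1

n1-1 (MIN): min(6, 3) = 3
n1-2 (MIN): min(2, 6, 3) = 2
n1 (MAX): max(3, 2) = 3
n2-1 (MIN): min(7, 8, 4, 2) = 2
n2-2 (MIN): min(9, 0) = 0
n2-3 (MIN): min(9, 7) = 7
n2 (MAX): max(2, 0, 7) = 7
n3-1 (MIN): min(7, 8, 1) = 1
n3-2 (MIN): min(5, 6, 0) = 0
n3 (MAX): max(1, 0) = 1
n4-1 (MIN): min(9, 1) = 1
n4-2 (MIN): min(2, 8) = 2
n4 (MAX): max(1, 2) = 2
root (MIN): min(3, 7, 1, 2) = 1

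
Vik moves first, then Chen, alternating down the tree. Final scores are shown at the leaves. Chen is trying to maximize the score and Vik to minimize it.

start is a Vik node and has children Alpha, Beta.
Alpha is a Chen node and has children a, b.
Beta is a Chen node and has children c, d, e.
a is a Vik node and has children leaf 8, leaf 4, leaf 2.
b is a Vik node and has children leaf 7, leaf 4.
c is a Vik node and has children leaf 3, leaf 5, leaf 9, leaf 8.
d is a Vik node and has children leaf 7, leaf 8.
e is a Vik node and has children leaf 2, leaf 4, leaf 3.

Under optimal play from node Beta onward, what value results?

c (Vik): min(3, 5, 9, 8) = 3
d (Vik): min(7, 8) = 7
e (Vik): min(2, 4, 3) = 2
Beta (Chen): max(3, 7, 2) = 7

7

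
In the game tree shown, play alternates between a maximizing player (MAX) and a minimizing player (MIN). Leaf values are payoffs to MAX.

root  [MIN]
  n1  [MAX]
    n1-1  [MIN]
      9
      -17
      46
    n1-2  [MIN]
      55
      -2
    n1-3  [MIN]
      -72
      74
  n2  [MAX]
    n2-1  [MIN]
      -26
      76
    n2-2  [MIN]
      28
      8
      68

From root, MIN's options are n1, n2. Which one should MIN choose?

n1

n1-1 (MIN): min(9, -17, 46) = -17
n1-2 (MIN): min(55, -2) = -2
n1-3 (MIN): min(-72, 74) = -72
n1 (MAX): max(-17, -2, -72) = -2
n2-1 (MIN): min(-26, 76) = -26
n2-2 (MIN): min(28, 8, 68) = 8
n2 (MAX): max(-26, 8) = 8
root (MIN): min(-2, 8) = -2
MIN at root wants the lowest of {n1=-2, n2=8}, so chooses n1.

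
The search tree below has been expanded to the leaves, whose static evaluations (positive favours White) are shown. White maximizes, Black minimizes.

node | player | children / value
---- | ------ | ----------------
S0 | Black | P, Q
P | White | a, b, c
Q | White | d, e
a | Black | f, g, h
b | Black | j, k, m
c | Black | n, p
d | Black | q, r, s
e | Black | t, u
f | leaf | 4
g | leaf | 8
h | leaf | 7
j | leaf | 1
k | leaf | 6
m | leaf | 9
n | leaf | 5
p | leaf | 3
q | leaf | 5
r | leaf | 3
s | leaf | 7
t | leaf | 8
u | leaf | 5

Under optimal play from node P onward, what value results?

a (Black): min(4, 8, 7) = 4
b (Black): min(1, 6, 9) = 1
c (Black): min(5, 3) = 3
P (White): max(4, 1, 3) = 4

4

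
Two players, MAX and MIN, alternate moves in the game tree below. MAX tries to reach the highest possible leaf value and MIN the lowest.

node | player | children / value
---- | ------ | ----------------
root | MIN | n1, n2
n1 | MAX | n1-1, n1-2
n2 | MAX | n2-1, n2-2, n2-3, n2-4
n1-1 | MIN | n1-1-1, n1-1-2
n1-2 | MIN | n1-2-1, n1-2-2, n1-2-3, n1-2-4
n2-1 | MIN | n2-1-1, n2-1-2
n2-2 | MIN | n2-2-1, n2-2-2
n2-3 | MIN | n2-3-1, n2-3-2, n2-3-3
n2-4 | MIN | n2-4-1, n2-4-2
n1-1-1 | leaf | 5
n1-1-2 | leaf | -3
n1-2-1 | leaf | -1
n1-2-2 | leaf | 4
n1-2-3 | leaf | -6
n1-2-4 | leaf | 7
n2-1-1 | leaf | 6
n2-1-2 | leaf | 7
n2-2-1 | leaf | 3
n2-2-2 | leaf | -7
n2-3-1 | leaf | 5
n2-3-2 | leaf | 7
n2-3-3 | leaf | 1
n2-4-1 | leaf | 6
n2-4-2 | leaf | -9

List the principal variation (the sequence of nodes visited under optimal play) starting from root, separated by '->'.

root -> n1 -> n1-1 -> n1-1-2

n1-1 (MIN): min(5, -3) = -3
n1-2 (MIN): min(-1, 4, -6, 7) = -6
n1 (MAX): max(-3, -6) = -3
n2-1 (MIN): min(6, 7) = 6
n2-2 (MIN): min(3, -7) = -7
n2-3 (MIN): min(5, 7, 1) = 1
n2-4 (MIN): min(6, -9) = -9
n2 (MAX): max(6, -7, 1, -9) = 6
root (MIN): min(-3, 6) = -3
At root, MIN picks n1 (lowest: -3).
At n1, MAX picks n1-1 (highest: -3).
At n1-1, MIN picks n1-1-2 (lowest: -3).
Terminal value -3.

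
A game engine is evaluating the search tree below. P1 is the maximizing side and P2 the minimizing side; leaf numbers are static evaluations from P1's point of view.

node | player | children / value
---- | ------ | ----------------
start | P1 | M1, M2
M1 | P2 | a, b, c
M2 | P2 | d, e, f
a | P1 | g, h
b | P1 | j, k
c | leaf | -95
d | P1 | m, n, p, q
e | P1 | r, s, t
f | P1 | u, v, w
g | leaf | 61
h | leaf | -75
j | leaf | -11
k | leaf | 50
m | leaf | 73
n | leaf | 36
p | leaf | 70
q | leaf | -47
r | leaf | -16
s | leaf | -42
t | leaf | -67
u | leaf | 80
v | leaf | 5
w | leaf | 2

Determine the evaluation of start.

a (P1): max(61, -75) = 61
b (P1): max(-11, 50) = 50
M1 (P2): min(61, 50, -95) = -95
d (P1): max(73, 36, 70, -47) = 73
e (P1): max(-16, -42, -67) = -16
f (P1): max(80, 5, 2) = 80
M2 (P2): min(73, -16, 80) = -16
start (P1): max(-95, -16) = -16

-16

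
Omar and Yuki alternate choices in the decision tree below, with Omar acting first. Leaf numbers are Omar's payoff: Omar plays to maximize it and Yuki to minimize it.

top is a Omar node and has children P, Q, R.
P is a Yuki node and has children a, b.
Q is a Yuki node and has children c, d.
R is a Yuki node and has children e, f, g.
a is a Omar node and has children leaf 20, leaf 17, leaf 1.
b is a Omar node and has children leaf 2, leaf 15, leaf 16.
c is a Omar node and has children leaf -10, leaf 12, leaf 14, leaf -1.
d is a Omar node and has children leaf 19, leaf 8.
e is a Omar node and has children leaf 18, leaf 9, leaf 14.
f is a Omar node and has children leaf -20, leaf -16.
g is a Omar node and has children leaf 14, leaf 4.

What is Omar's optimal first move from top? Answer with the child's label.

a (Omar): max(20, 17, 1) = 20
b (Omar): max(2, 15, 16) = 16
P (Yuki): min(20, 16) = 16
c (Omar): max(-10, 12, 14, -1) = 14
d (Omar): max(19, 8) = 19
Q (Yuki): min(14, 19) = 14
e (Omar): max(18, 9, 14) = 18
f (Omar): max(-20, -16) = -16
g (Omar): max(14, 4) = 14
R (Yuki): min(18, -16, 14) = -16
top (Omar): max(16, 14, -16) = 16
Omar at top wants the highest of {P=16, Q=14, R=-16}, so chooses P.

P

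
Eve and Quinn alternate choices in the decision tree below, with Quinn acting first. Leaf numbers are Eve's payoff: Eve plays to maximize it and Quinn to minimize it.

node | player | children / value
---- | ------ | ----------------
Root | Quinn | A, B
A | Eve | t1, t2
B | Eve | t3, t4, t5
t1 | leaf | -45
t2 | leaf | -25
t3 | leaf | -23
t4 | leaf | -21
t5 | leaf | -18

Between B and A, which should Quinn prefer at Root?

B (Eve): max(-23, -21, -18) = -18
A (Eve): max(-45, -25) = -25
Quinn prefers the lower value; B=-18, A=-25. A is better since -25 < -18.

A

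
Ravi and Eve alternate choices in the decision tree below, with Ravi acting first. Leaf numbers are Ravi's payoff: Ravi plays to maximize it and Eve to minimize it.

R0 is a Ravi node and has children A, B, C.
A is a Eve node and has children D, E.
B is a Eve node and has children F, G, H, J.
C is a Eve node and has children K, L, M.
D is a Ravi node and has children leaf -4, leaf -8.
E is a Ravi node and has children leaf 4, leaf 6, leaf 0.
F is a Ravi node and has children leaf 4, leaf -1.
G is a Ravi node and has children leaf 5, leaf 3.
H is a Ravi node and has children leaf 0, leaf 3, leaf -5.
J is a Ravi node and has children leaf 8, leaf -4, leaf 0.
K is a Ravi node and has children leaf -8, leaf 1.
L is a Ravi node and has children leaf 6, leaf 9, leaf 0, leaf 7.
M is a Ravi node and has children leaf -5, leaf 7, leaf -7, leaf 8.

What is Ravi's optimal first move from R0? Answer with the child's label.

D (Ravi): max(-4, -8) = -4
E (Ravi): max(4, 6, 0) = 6
A (Eve): min(-4, 6) = -4
F (Ravi): max(4, -1) = 4
G (Ravi): max(5, 3) = 5
H (Ravi): max(0, 3, -5) = 3
J (Ravi): max(8, -4, 0) = 8
B (Eve): min(4, 5, 3, 8) = 3
K (Ravi): max(-8, 1) = 1
L (Ravi): max(6, 9, 0, 7) = 9
M (Ravi): max(-5, 7, -7, 8) = 8
C (Eve): min(1, 9, 8) = 1
R0 (Ravi): max(-4, 3, 1) = 3
Ravi at R0 wants the highest of {A=-4, B=3, C=1}, so chooses B.

B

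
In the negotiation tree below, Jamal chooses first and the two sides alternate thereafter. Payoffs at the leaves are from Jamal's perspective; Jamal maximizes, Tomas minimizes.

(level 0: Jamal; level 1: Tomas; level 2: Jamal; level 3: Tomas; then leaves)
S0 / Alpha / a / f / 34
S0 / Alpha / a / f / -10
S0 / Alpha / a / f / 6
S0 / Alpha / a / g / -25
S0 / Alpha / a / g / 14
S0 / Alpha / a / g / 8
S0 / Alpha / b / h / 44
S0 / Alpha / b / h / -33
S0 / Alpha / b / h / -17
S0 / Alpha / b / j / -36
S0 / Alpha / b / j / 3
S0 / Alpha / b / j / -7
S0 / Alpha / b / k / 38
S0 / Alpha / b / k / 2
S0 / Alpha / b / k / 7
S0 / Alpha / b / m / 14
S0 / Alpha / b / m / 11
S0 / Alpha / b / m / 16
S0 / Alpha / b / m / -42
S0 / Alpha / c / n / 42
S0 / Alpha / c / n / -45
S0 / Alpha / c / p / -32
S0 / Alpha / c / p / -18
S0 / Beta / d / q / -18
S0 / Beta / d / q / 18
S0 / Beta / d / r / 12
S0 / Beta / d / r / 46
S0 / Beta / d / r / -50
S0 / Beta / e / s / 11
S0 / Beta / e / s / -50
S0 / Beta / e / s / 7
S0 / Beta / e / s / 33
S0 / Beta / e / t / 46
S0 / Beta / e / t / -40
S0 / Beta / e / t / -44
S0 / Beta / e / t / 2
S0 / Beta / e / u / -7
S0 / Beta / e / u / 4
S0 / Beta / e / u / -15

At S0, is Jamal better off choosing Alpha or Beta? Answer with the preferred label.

Beta

f (Tomas): min(34, -10, 6) = -10
g (Tomas): min(-25, 14, 8) = -25
a (Jamal): max(-10, -25) = -10
h (Tomas): min(44, -33, -17) = -33
j (Tomas): min(-36, 3, -7) = -36
k (Tomas): min(38, 2, 7) = 2
m (Tomas): min(14, 11, 16, -42) = -42
b (Jamal): max(-33, -36, 2, -42) = 2
n (Tomas): min(42, -45) = -45
p (Tomas): min(-32, -18) = -32
c (Jamal): max(-45, -32) = -32
Alpha (Tomas): min(-10, 2, -32) = -32
q (Tomas): min(-18, 18) = -18
r (Tomas): min(12, 46, -50) = -50
d (Jamal): max(-18, -50) = -18
s (Tomas): min(11, -50, 7, 33) = -50
t (Tomas): min(46, -40, -44, 2) = -44
u (Tomas): min(-7, 4, -15) = -15
e (Jamal): max(-50, -44, -15) = -15
Beta (Tomas): min(-18, -15) = -18
Jamal prefers the higher value; Alpha=-32, Beta=-18. Beta is better since -18 > -32.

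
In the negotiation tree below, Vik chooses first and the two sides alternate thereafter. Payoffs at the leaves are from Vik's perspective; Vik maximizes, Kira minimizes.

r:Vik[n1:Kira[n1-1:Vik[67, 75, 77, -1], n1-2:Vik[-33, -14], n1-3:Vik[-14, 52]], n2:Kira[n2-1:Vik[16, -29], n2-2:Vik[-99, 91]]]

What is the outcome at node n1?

n1-1 (Vik): max(67, 75, 77, -1) = 77
n1-2 (Vik): max(-33, -14) = -14
n1-3 (Vik): max(-14, 52) = 52
n1 (Kira): min(77, -14, 52) = -14

-14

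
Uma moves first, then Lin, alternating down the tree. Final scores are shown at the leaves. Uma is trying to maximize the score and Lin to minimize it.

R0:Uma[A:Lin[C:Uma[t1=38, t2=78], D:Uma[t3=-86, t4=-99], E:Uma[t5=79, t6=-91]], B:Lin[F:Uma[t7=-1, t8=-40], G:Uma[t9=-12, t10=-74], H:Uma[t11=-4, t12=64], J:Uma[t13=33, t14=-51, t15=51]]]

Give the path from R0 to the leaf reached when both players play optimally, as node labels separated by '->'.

C (Uma): max(38, 78) = 78
D (Uma): max(-86, -99) = -86
E (Uma): max(79, -91) = 79
A (Lin): min(78, -86, 79) = -86
F (Uma): max(-1, -40) = -1
G (Uma): max(-12, -74) = -12
H (Uma): max(-4, 64) = 64
J (Uma): max(33, -51, 51) = 51
B (Lin): min(-1, -12, 64, 51) = -12
R0 (Uma): max(-86, -12) = -12
At R0, Uma picks B (highest: -12).
At B, Lin picks G (lowest: -12).
At G, Uma picks t9 (highest: -12).
Terminal value -12.

R0 -> B -> G -> t9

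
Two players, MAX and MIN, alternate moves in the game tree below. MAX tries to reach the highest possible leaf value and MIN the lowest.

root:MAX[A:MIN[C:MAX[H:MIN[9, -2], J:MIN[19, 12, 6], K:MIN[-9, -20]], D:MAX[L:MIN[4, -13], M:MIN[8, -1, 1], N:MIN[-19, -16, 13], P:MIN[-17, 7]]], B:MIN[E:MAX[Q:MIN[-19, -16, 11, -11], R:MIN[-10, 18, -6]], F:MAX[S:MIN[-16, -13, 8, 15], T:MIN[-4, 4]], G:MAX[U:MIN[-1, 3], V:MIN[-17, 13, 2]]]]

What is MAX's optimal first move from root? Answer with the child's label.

H (MIN): min(9, -2) = -2
J (MIN): min(19, 12, 6) = 6
K (MIN): min(-9, -20) = -20
C (MAX): max(-2, 6, -20) = 6
L (MIN): min(4, -13) = -13
M (MIN): min(8, -1, 1) = -1
N (MIN): min(-19, -16, 13) = -19
P (MIN): min(-17, 7) = -17
D (MAX): max(-13, -1, -19, -17) = -1
A (MIN): min(6, -1) = -1
Q (MIN): min(-19, -16, 11, -11) = -19
R (MIN): min(-10, 18, -6) = -10
E (MAX): max(-19, -10) = -10
S (MIN): min(-16, -13, 8, 15) = -16
T (MIN): min(-4, 4) = -4
F (MAX): max(-16, -4) = -4
U (MIN): min(-1, 3) = -1
V (MIN): min(-17, 13, 2) = -17
G (MAX): max(-1, -17) = -1
B (MIN): min(-10, -4, -1) = -10
root (MAX): max(-1, -10) = -1
MAX at root wants the highest of {A=-1, B=-10}, so chooses A.

A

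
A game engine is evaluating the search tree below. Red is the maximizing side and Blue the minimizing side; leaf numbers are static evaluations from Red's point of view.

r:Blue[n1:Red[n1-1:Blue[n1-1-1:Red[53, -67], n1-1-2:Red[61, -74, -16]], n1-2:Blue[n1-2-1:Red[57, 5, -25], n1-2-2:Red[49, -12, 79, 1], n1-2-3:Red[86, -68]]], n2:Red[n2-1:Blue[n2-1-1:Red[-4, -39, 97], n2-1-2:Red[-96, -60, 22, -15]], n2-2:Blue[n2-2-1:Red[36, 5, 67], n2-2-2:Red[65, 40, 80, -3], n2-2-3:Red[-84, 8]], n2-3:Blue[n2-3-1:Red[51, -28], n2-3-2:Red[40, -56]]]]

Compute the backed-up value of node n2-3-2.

n2-3-2 (Red): max(40, -56) = 40

40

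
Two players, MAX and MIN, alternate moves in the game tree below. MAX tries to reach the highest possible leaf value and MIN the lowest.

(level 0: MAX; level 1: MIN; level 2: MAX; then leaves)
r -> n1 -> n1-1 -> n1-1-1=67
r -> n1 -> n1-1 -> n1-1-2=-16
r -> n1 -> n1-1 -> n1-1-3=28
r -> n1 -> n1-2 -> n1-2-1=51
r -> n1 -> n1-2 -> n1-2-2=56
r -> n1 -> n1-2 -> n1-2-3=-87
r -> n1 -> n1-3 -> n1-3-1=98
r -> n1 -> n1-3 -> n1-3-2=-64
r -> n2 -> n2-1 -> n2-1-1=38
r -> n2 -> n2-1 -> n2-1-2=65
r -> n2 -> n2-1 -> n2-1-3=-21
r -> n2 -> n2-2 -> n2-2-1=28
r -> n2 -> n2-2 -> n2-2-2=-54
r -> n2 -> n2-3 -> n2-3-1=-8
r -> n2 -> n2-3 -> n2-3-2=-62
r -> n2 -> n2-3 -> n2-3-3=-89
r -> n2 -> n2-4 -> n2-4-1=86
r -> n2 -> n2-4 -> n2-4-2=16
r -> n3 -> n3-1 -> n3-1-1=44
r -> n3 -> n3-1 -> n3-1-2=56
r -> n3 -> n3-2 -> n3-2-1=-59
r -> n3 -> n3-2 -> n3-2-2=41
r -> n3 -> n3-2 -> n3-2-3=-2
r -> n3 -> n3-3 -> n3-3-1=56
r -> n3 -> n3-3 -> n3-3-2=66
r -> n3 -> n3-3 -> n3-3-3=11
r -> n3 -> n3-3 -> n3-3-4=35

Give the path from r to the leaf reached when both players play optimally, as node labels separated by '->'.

r -> n1 -> n1-2 -> n1-2-2

n1-1 (MAX): max(67, -16, 28) = 67
n1-2 (MAX): max(51, 56, -87) = 56
n1-3 (MAX): max(98, -64) = 98
n1 (MIN): min(67, 56, 98) = 56
n2-1 (MAX): max(38, 65, -21) = 65
n2-2 (MAX): max(28, -54) = 28
n2-3 (MAX): max(-8, -62, -89) = -8
n2-4 (MAX): max(86, 16) = 86
n2 (MIN): min(65, 28, -8, 86) = -8
n3-1 (MAX): max(44, 56) = 56
n3-2 (MAX): max(-59, 41, -2) = 41
n3-3 (MAX): max(56, 66, 11, 35) = 66
n3 (MIN): min(56, 41, 66) = 41
r (MAX): max(56, -8, 41) = 56
At r, MAX picks n1 (highest: 56).
At n1, MIN picks n1-2 (lowest: 56).
At n1-2, MAX picks n1-2-2 (highest: 56).
Terminal value 56.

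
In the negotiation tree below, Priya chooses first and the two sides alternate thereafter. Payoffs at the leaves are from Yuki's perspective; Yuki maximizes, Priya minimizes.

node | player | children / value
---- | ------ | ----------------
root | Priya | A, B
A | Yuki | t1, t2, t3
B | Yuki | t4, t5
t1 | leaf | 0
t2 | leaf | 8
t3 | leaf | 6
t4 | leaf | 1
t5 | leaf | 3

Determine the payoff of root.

3

A (Yuki): max(0, 8, 6) = 8
B (Yuki): max(1, 3) = 3
root (Priya): min(8, 3) = 3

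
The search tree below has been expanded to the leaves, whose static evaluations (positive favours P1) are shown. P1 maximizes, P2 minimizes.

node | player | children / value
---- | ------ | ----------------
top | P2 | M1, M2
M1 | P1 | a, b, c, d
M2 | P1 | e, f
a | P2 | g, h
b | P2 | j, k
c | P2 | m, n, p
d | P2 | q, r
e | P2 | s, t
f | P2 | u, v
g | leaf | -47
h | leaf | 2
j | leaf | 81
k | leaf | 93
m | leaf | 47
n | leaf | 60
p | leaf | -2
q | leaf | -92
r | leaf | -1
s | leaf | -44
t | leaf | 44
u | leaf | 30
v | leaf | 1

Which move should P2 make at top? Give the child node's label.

M2

a (P2): min(-47, 2) = -47
b (P2): min(81, 93) = 81
c (P2): min(47, 60, -2) = -2
d (P2): min(-92, -1) = -92
M1 (P1): max(-47, 81, -2, -92) = 81
e (P2): min(-44, 44) = -44
f (P2): min(30, 1) = 1
M2 (P1): max(-44, 1) = 1
top (P2): min(81, 1) = 1
P2 at top wants the lowest of {M1=81, M2=1}, so chooses M2.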